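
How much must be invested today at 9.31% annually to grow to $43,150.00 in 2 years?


Formula: PV = FV / (1 + r)^n
Substituting: PV = $43,150.00 / (1 + 0.0931)^2
Discount factor: (1.0931)^2 = 1.194868
PV = $43,150.00 / 1.194868 = $36,112.79

$36,112.79


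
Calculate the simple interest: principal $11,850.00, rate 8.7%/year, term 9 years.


Formula: I = P * r * t
Substituting: I = $11,850.00 * 0.087 * 9
Step: I = $11,850.00 * 0.783
I = $9,278.55

$9,278.55


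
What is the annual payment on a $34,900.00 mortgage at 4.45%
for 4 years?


Formula: PMT = PV * r / (1 - (1+r)^(-n))
Denominator: 1 - (1 + 0.0445)^(-4) = 0.159832
Numerator: $34,900.00 * 0.0445 = 1553.05
PMT = 1553.05 / 0.159832 = $9,716.78

$9,716.78


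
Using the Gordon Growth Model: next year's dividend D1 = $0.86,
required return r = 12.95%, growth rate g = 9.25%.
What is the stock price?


Formula: P = D1 / (r - g)
Spread: r - g = 0.1295 - 0.0925 = 0.037
Substituting: P = $0.86 / 0.037
P = $23.24

$23.24


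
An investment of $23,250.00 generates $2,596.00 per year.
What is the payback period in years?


Formula: Payback = investment / annual cash flow
Substituting: Payback = $23,250.00 / $2,596.00
Payback = 8.9561 years

8.9561 years


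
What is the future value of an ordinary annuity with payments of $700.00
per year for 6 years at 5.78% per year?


Formula: FV = PMT * ((1+r)^n - 1) / r
Growth factor: (1 + 0.0578)^6 = 1.400946
Numerator: 1.400946 - 1 = 0.400946
FV = $700.00 * 0.400946 / 0.0578 = $4,855.75

$4,855.75


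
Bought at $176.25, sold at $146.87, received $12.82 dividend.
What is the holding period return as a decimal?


Formula: HPR = (P1 - P0 + D) / P0
Gain: $146.87 - $176.25 + $12.82 = -$16.56
HPR = -$16.56 / $176.25 = -0.094

-0.094


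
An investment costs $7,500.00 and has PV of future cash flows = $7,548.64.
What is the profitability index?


Formula: PI = PV(cash flows) / initial investment
Substituting: PI = $7,548.64 / $7,500.00
PI = 1.0065

1.0065


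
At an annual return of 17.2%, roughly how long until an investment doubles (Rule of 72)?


Formula: Years ≈ 72 / r
Substituting: Years ≈ 72 / 17.2
Years ≈ 4.2

4.2 years


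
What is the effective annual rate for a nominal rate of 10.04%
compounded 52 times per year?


Formula: EAR = (1 + r/m)^m - 1
Period rate: r/m = 0.1004 / 52 = 0.001931
Compounding: (1 + 0.001931)^52 = 1.105506
EAR = 1.105506 - 1 = 0.105506

0.105506


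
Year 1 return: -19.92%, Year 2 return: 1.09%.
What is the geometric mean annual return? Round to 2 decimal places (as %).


Formula: Geometric mean = ((1+r1)*(1+r2))^(1/2) - 1
Product: (1 + -0.1992) * (1 + 0.0109) = 0.8008 * 1.0109 = 0.809529
Square root: 0.809529^0.5 = 0.899738
Geometric mean = 0.899738 - 1 = -0.100262
As percentage: -10.03%

-10.03%


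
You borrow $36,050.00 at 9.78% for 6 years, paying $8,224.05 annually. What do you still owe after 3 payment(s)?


Formula: Balance = PV*(1+r)^k - PMT*((1+r)^k - 1)/r
Growth: (1 + 0.0978)^3 = 1.32303
Accumulated factor: ((1+r)^k - 1)/r = 3.302965
Balance = $36,050.00 * 1.32303 - $8,224.05 * 3.302965
Balance = $20,531.48

$20,531.48


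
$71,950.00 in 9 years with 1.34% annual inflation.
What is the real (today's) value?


Formula: Real value = nominal / (1 + inflation)^years
Price level: (1 + 0.0134)^9 = 1.12727
Real value = $71,950.00 / 1.12727 = $63,826.75

$63,826.75


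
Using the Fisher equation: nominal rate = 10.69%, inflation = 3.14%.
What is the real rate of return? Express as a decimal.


Formula: (1 + r_real) = (1 + r_nom) / (1 + inflation)
Substituting: (1 + r_real) = 1.1069 / 1.0314
(1 + r_real) = 1.073201
r_real = 1.073201 - 1 = 0.073201

0.073201


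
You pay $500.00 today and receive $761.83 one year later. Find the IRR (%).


Formula: IRR = C1/C0 - 1
Substituting: IRR = $761.83 / $500.00 - 1
Ratio: 1.52366 - 1 = 0.52366
IRR = 52.366%

52.366%


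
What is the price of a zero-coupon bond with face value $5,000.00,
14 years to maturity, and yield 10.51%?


Formula: Price = FV / (1 + r)^n
Substituting: Price = $5,000.00 / (1 + 0.1051)^14
Discount factor: (1.1051)^14 = 4.051558
Price = $5,000.00 / 4.051558 = $1,234.09

$1,234.09


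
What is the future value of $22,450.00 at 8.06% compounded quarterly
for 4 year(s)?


Formula: FV = P * (1 + r/m)^(m*t)
Period rate: r/m = 0.0806 / 4 = 0.02015
Total periods: m*t = 4 * 4 = 16
Growth factor: (1 + 0.02015)^16 = 1.376019
FV = $22,450.00 * 1.376019 = $30,891.63

$30,891.63


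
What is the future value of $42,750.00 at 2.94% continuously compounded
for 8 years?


Formula: FV = P * e^(r*t)
Exponent: r*t = 0.0294 * 8 = 0.2352
e^(0.2352) = 1.265162
FV = $42,750.00 * 1.265162 = $54,085.67

$54,085.67


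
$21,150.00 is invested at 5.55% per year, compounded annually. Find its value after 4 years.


Formula: FV = P * (1 + r)^n
Substituting: FV = $21,150.00 * (1 + 0.0555)^4
Growth factor: (1.0555)^4 = 1.241175
FV = $21,150.00 * 1.241175 = $26,250.85

$26,250.85


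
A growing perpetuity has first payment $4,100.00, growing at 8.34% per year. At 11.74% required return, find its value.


Formula: PV = C / (r - g)
Spread: r - g = 0.1174 - 0.0834 = 0.034
Substituting: PV = $4,100.00 / 0.034
PV = $120,588.24

$120,588.24


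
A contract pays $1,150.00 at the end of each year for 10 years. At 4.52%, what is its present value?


Formula: PV = PMT * (1 - (1+r)^(-n)) / r
Discount factor: (1 + 0.0452)^(-10) = 0.642697
Bracket: 1 - 0.642697 = 0.357303
PV = $1,150.00 * 0.357303 / 0.0452 = $9,090.68

$9,090.68


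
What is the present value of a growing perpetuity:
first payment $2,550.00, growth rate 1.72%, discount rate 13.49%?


Formula: PV = C / (r - g)
Spread: r - g = 0.1349 - 0.0172 = 0.1177
Substituting: PV = $2,550.00 / 0.1177
PV = $21,665.25

$21,665.25


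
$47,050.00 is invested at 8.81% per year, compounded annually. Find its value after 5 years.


Formula: FV = P * (1 + r)^n
Substituting: FV = $47,050.00 * (1 + 0.0881)^5
Growth factor: (1.0881)^5 = 1.525261
FV = $47,050.00 * 1.525261 = $71,763.51

$71,763.51


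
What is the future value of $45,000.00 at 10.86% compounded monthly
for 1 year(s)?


Formula: FV = P * (1 + r/m)^(m*t)
Period rate: r/m = 0.1086 / 12 = 0.00905
Total periods: m*t = 12 * 1 = 12
Growth factor: (1 + 0.00905)^12 = 1.114172
FV = $45,000.00 * 1.114172 = $50,137.74

$50,137.74


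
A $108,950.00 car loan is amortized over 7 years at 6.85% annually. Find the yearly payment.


Formula: PMT = PV * r / (1 - (1+r)^(-n))
Denominator: 1 - (1 + 0.0685)^(-7) = 0.371105
Numerator: $108,950.00 * 0.0685 = 7463.075
PMT = 7463.075 / 0.371105 = $20,110.43

$20,110.43


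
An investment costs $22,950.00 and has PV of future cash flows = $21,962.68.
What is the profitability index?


Formula: PI = PV(cash flows) / initial investment
Substituting: PI = $21,962.68 / $22,950.00
PI = 0.957

0.957


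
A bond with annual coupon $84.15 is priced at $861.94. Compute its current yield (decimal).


Formula: Current yield = annual coupon / price
Substituting: CY = $84.15 / $861.94
CY = 0.097629

0.097629


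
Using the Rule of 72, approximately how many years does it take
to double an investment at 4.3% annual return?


Formula: Years ≈ 72 / r
Substituting: Years ≈ 72 / 4.3
Years ≈ 16.7

16.7 years


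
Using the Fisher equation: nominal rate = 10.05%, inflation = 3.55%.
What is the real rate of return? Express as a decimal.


Formula: (1 + r_real) = (1 + r_nom) / (1 + inflation)
Substituting: (1 + r_real) = 1.1005 / 1.0355
(1 + r_real) = 1.062772
r_real = 1.062772 - 1 = 0.062772

0.062772


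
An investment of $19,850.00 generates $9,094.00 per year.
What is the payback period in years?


Formula: Payback = investment / annual cash flow
Substituting: Payback = $19,850.00 / $9,094.00
Payback = 2.1828 years

2.1828 years


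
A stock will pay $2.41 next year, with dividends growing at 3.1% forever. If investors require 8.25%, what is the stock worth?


Formula: P = D1 / (r - g)
Spread: r - g = 0.0825 - 0.031 = 0.0515
Substituting: P = $2.41 / 0.0515
P = $46.80

$46.80


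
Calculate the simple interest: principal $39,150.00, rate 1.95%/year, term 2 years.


Formula: I = P * r * t
Substituting: I = $39,150.00 * 0.0195 * 2
Step: I = $39,150.00 * 0.039
I = $1,526.85

$1,526.85


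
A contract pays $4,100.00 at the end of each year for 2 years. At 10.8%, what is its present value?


Formula: PV = PMT * (1 - (1+r)^(-n)) / r
Discount factor: (1 + 0.108)^(-2) = 0.814555
Bracket: 1 - 0.814555 = 0.185445
PV = $4,100.00 * 0.185445 / 0.108 = $7,040.04

$7,040.04


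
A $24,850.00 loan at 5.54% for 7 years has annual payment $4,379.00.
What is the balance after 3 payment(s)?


Formula: Balance = PV*(1+r)^k - PMT*((1+r)^k - 1)/r
Growth: (1 + 0.0554)^3 = 1.175578
Accumulated factor: ((1+r)^k - 1)/r = 3.169269
Balance = $24,850.00 * 1.175578 - $4,379.00 * 3.169269
Balance = $15,334.87

$15,334.87


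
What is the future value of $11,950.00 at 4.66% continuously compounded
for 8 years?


Formula: FV = P * e^(r*t)
Exponent: r*t = 0.0466 * 8 = 0.3728
e^(0.3728) = 1.451794
FV = $11,950.00 * 1.451794 = $17,348.94

$17,348.94


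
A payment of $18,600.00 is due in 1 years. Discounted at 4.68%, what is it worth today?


Formula: PV = FV / (1 + r)^n
Substituting: PV = $18,600.00 / (1 + 0.0468)^1
Discount factor: (1.0468)^1 = 1.0468
PV = $18,600.00 / 1.0468 = $17,768.44

$17,768.44


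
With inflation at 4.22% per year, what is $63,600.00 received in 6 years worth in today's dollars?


Formula: Real value = nominal / (1 + inflation)^years
Price level: (1 + 0.0422)^6 = 1.281464
Real value = $63,600.00 / 1.281464 = $49,630.73

$49,630.73


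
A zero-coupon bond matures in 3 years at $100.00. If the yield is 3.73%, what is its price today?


Formula: Price = FV / (1 + r)^n
Substituting: Price = $100.00 / (1 + 0.0373)^3
Discount factor: (1.0373)^3 = 1.116126
Price = $100.00 / 1.116126 = $89.60

$89.60


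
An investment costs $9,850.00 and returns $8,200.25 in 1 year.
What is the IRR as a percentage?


Formula: IRR = C1/C0 - 1
Substituting: IRR = $8,200.25 / $9,850.00 - 1
Ratio: 0.832513 - 1 = -0.167487
IRR = -16.7487%

-16.7487%


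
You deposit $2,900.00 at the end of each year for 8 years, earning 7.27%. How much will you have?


Formula: FV = PMT * ((1+r)^n - 1) / r
Growth factor: (1 + 0.0727)^8 = 1.753179
Numerator: 1.753179 - 1 = 0.753179
FV = $2,900.00 * 0.753179 / 0.0727 = $30,044.28

$30,044.28


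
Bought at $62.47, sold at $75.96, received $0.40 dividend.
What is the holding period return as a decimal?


Formula: HPR = (P1 - P0 + D) / P0
Gain: $75.96 - $62.47 + $0.40 = $13.89
HPR = $13.89 / $62.47 = 0.2223

0.2223


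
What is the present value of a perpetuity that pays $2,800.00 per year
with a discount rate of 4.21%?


Formula: PV = C / r
Substituting: PV = $2,800.00 / 0.0421
PV = $66,508.31

$66,508.31


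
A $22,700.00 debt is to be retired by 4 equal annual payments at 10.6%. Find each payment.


Formula: PMT = PV * r / (1 - (1+r)^(-n))
Denominator: 1 - (1 + 0.106)^(-4) = 0.331688
Numerator: $22,700.00 * 0.106 = 2406.2
PMT = 2406.2 / 0.331688 = $7,254.42

$7,254.42


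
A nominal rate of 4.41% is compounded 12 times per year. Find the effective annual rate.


Formula: EAR = (1 + r/m)^m - 1
Period rate: r/m = 0.0441 / 12 = 0.003675
Compounding: (1 + 0.003675)^12 = 1.045002
EAR = 1.045002 - 1 = 0.045002

0.045002


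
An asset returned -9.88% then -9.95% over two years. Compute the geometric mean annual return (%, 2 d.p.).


Formula: Geometric mean = ((1+r1)*(1+r2))^(1/2) - 1
Product: (1 + -0.0988) * (1 + -0.0995) = 0.9012 * 0.9005 = 0.811531
Square root: 0.811531^0.5 = 0.90085
Geometric mean = 0.90085 - 1 = -0.09915
As percentage: -9.92%

-9.92%


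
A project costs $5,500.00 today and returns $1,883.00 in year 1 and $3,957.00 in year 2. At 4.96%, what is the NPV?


Formula: NPV = C0 + C1/(1+r) + C2/(1+r)^2
Discount C1: $1,883.00 / (1 + 0.0496) = $1,794.02
Discount C2: $3,957.00 / (1 + 0.0496)^2 = $3,591.85
NPV = -$5,500.00 + $1,794.02 + $3,591.85 = -$114.13

-$114.13


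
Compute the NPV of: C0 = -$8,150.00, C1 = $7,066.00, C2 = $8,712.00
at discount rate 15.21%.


Formula: NPV = C0 + C1/(1+r) + C2/(1+r)^2
Discount C1: $7,066.00 / (1 + 0.1521) = $6,133.15
Discount C2: $8,712.00 / (1 + 0.1521)^2 = $6,563.53
NPV = -$8,150.00 + $6,133.15 + $6,563.53 = $4,546.68

$4,546.68


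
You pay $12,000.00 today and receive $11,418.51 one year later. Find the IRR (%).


Formula: IRR = C1/C0 - 1
Substituting: IRR = $11,418.51 / $12,000.00 - 1
Ratio: 0.951543 - 1 = -0.048457
IRR = -4.8457%

-4.8457%


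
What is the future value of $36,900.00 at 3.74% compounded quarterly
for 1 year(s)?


Formula: FV = P * (1 + r/m)^(m*t)
Period rate: r/m = 0.0374 / 4 = 0.00935
Total periods: m*t = 4 * 1 = 4
Growth factor: (1 + 0.00935)^4 = 1.037928
FV = $36,900.00 * 1.037928 = $38,299.54

$38,299.54


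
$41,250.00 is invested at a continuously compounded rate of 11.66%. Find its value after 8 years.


Formula: FV = P * e^(r*t)
Exponent: r*t = 0.1166 * 8 = 0.9328
e^(0.9328) = 2.541616
FV = $41,250.00 * 2.541616 = $104,841.65

$104,841.65


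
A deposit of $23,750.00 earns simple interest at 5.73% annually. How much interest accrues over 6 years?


Formula: I = P * r * t
Substituting: I = $23,750.00 * 0.0573 * 6
Step: I = $23,750.00 * 0.3438
I = $8,165.25

$8,165.25


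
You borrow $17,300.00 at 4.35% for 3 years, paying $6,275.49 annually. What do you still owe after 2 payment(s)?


Formula: Balance = PV*(1+r)^k - PMT*((1+r)^k - 1)/r
Growth: (1 + 0.0435)^2 = 1.088892
Accumulated factor: ((1+r)^k - 1)/r = 2.0435
Balance = $17,300.00 * 1.088892 - $6,275.49 * 2.0435
Balance = $6,013.87

$6,013.87


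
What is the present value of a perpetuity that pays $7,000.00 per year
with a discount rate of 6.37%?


Formula: PV = C / r
Substituting: PV = $7,000.00 / 0.0637
PV = $109,890.11

$109,890.11


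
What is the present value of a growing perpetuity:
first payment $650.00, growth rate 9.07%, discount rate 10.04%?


Formula: PV = C / (r - g)
Spread: r - g = 0.1004 - 0.0907 = 0.0097
Substituting: PV = $650.00 / 0.0097
PV = $67,010.31

$67,010.31


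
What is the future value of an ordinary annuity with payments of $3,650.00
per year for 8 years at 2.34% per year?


Formula: FV = PMT * ((1+r)^n - 1) / r
Growth factor: (1 + 0.0234)^8 = 1.203271
Numerator: 1.203271 - 1 = 0.203271
FV = $3,650.00 * 0.203271 / 0.0234 = $31,706.74

$31,706.74


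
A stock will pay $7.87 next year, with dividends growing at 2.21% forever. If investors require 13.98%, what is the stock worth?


Formula: P = D1 / (r - g)
Spread: r - g = 0.1398 - 0.0221 = 0.1177
Substituting: P = $7.87 / 0.1177
P = $66.86

$66.86


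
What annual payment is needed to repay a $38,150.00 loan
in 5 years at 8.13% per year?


Formula: PMT = PV * r / (1 - (1+r)^(-n))
Denominator: 1 - (1 + 0.0813)^(-5) = 0.323498
Numerator: $38,150.00 * 0.0813 = 3101.595
PMT = 3101.595 / 0.323498 = $9,587.67

$9,587.67


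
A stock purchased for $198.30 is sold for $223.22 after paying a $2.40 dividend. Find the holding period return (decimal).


Formula: HPR = (P1 - P0 + D) / P0
Gain: $223.22 - $198.30 + $2.40 = $27.32
HPR = $27.32 / $198.30 = 0.1378

0.1378


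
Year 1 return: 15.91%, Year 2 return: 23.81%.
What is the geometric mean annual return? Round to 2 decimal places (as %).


Formula: Geometric mean = ((1+r1)*(1+r2))^(1/2) - 1
Product: (1 + 0.1591) * (1 + 0.2381) = 1.1591 * 1.2381 = 1.435082
Square root: 1.435082^0.5 = 1.197949
Geometric mean = 1.197949 - 1 = 0.197949
As percentage: 19.79%

19.79%


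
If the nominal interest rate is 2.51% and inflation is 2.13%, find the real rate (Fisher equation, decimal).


Formula: (1 + r_real) = (1 + r_nom) / (1 + inflation)
Substituting: (1 + r_real) = 1.0251 / 1.0213
(1 + r_real) = 1.003721
r_real = 1.003721 - 1 = 0.003721

0.003721


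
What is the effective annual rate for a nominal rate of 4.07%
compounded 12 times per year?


Formula: EAR = (1 + r/m)^m - 1
Period rate: r/m = 0.0407 / 12 = 0.003392
Compounding: (1 + 0.003392)^12 = 1.041468
EAR = 1.041468 - 1 = 0.041468

0.041468


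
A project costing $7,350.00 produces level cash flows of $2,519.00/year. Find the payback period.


Formula: Payback = investment / annual cash flow
Substituting: Payback = $7,350.00 / $2,519.00
Payback = 2.9178 years

2.9178 years


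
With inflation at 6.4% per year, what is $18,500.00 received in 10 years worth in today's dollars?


Formula: Real value = nominal / (1 + inflation)^years
Price level: (1 + 0.064)^10 = 1.859586
Real value = $18,500.00 / 1.859586 = $9,948.45

$9,948.45


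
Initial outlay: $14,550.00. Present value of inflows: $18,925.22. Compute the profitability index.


Formula: PI = PV(cash flows) / initial investment
Substituting: PI = $18,925.22 / $14,550.00
PI = 1.3007

1.3007


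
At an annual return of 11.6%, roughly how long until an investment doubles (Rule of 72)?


Formula: Years ≈ 72 / r
Substituting: Years ≈ 72 / 11.6
Years ≈ 6.2

6.2 years


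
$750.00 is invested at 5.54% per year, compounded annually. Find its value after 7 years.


Formula: FV = P * (1 + r)^n
Substituting: FV = $750.00 * (1 + 0.0554)^7
Growth factor: (1.0554)^7 = 1.458544
FV = $750.00 * 1.458544 = $1,093.91

$1,093.91


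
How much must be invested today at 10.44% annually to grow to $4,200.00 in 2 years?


Formula: PV = FV / (1 + r)^n
Substituting: PV = $4,200.00 / (1 + 0.1044)^2
Discount factor: (1.1044)^2 = 1.219699
PV = $4,200.00 / 1.219699 = $3,443.47

$3,443.47


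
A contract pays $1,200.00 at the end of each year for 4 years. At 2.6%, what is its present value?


Formula: PV = PMT * (1 - (1+r)^(-n)) / r
Discount factor: (1 + 0.026)^(-4) = 0.902424
Bracket: 1 - 0.902424 = 0.097576
PV = $1,200.00 * 0.097576 / 0.026 = $4,503.52

$4,503.52


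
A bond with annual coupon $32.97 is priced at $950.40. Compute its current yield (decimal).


Formula: Current yield = annual coupon / price
Substituting: CY = $32.97 / $950.40
CY = 0.034691

0.034691


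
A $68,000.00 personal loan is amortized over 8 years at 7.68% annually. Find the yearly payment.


Formula: PMT = PV * r / (1 - (1+r)^(-n))
Denominator: 1 - (1 + 0.0768)^(-8) = 0.446752
Numerator: $68,000.00 * 0.0768 = 5222.4
PMT = 5222.4 / 0.446752 = $11,689.70

$11,689.70


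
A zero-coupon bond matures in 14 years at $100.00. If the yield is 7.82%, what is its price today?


Formula: Price = FV / (1 + r)^n
Substituting: Price = $100.00 / (1 + 0.0782)^14
Discount factor: (1.0782)^14 = 2.869397
Price = $100.00 / 2.869397 = $34.85

$34.85


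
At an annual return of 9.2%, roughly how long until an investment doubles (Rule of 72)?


Formula: Years ≈ 72 / r
Substituting: Years ≈ 72 / 9.2
Years ≈ 7.8

7.8 years


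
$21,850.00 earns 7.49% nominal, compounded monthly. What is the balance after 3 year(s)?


Formula: FV = P * (1 + r/m)^(m*t)
Period rate: r/m = 0.0749 / 12 = 0.006242
Total periods: m*t = 12 * 3 = 36
Growth factor: (1 + 0.006242)^36 = 1.251073
FV = $21,850.00 * 1.251073 = $27,335.95

$27,335.95


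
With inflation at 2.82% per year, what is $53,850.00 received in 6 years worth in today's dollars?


Formula: Real value = nominal / (1 + inflation)^years
Price level: (1 + 0.0282)^6 = 1.181587
Real value = $53,850.00 / 1.181587 = $45,574.31

$45,574.31


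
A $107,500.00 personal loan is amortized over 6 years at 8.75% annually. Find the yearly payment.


Formula: PMT = PV * r / (1 - (1+r)^(-n))
Denominator: 1 - (1 + 0.0875)^(-6) = 0.395461
Numerator: $107,500.00 * 0.0875 = 9406.25
PMT = 9406.25 / 0.395461 = $23,785.54

$23,785.54


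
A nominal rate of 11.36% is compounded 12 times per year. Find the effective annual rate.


Formula: EAR = (1 + r/m)^m - 1
Period rate: r/m = 0.1136 / 12 = 0.009467
Compounding: (1 + 0.009467)^12 = 1.119705
EAR = 1.119705 - 1 = 0.119705

0.119705


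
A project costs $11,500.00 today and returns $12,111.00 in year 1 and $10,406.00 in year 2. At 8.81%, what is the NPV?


Formula: NPV = C0 + C1/(1+r) + C2/(1+r)^2
Discount C1: $12,111.00 / (1 + 0.0881) = $11,130.41
Discount C2: $10,406.00 / (1 + 0.0881)^2 = $8,789.14
NPV = -$11,500.00 + $11,130.41 + $8,789.14 = $8,419.55

$8,419.55


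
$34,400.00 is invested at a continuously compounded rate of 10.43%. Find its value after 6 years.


Formula: FV = P * e^(r*t)
Exponent: r*t = 0.1043 * 6 = 0.6258
e^(0.6258) = 1.869741
FV = $34,400.00 * 1.869741 = $64,319.10

$64,319.10


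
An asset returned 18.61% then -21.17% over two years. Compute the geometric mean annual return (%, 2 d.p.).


Formula: Geometric mean = ((1+r1)*(1+r2))^(1/2) - 1
Product: (1 + 0.1861) * (1 + -0.2117) = 1.1861 * 0.7883 = 0.935003
Square root: 0.935003^0.5 = 0.966955
Geometric mean = 0.966955 - 1 = -0.033045
As percentage: -3.30%

-3.30%


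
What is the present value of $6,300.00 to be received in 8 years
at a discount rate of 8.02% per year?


Formula: PV = FV / (1 + r)^n
Substituting: PV = $6,300.00 / (1 + 0.0802)^8
Discount factor: (1.0802)^8 = 1.853674
PV = $6,300.00 / 1.853674 = $3,398.66

$3,398.66


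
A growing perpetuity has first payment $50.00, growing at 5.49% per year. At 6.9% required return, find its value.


Formula: PV = C / (r - g)
Spread: r - g = 0.069 - 0.0549 = 0.0141
Substituting: PV = $50.00 / 0.0141
PV = $3,546.10

$3,546.10


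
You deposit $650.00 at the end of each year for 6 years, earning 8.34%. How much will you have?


Formula: FV = PMT * ((1+r)^n - 1) / r
Growth factor: (1 + 0.0834)^6 = 1.617086
Numerator: 1.617086 - 1 = 0.617086
FV = $650.00 * 0.617086 / 0.0834 = $4,809.42

$4,809.42


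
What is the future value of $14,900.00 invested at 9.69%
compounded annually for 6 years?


Formula: FV = P * (1 + r)^n
Substituting: FV = $14,900.00 * (1 + 0.0969)^6
Growth factor: (1.0969)^6 = 1.741816
FV = $14,900.00 * 1.741816 = $25,953.06

$25,953.06


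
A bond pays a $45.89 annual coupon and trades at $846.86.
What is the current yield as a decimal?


Formula: Current yield = annual coupon / price
Substituting: CY = $45.89 / $846.86
CY = 0.054188

0.054188


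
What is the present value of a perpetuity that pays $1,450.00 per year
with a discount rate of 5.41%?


Formula: PV = C / r
Substituting: PV = $1,450.00 / 0.0541
PV = $26,802.22

$26,802.22


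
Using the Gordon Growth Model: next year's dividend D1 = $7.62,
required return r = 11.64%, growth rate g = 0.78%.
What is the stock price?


Formula: P = D1 / (r - g)
Spread: r - g = 0.1164 - 0.0078 = 0.1086
Substituting: P = $7.62 / 0.1086
P = $70.17

$70.17


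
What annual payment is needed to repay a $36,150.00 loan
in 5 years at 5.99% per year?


Formula: PMT = PV * r / (1 - (1+r)^(-n))
Denominator: 1 - (1 + 0.0599)^(-5) = 0.252389
Numerator: $36,150.00 * 0.0599 = 2165.385
PMT = 2165.385 / 0.252389 = $8,579.55

$8,579.55


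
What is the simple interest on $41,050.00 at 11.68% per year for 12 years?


Formula: I = P * r * t
Substituting: I = $41,050.00 * 0.1168 * 12
Step: I = $41,050.00 * 1.4016
I = $57,535.68

$57,535.68


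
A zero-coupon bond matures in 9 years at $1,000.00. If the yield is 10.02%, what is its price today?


Formula: Price = FV / (1 + r)^n
Substituting: Price = $1,000.00 / (1 + 0.1002)^9
Discount factor: (1.1002)^9 = 2.361809
Price = $1,000.00 / 2.361809 = $423.40

$423.40


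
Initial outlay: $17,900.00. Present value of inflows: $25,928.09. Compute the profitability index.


Formula: PI = PV(cash flows) / initial investment
Substituting: PI = $25,928.09 / $17,900.00
PI = 1.4485

1.4485


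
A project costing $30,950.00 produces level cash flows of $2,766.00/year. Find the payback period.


Formula: Payback = investment / annual cash flow
Substituting: Payback = $30,950.00 / $2,766.00
Payback = 11.1894 years

11.1894 years


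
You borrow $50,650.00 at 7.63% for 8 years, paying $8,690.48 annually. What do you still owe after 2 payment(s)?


Formula: Balance = PV*(1+r)^k - PMT*((1+r)^k - 1)/r
Growth: (1 + 0.0763)^2 = 1.158422
Accumulated factor: ((1+r)^k - 1)/r = 2.0763
Balance = $50,650.00 * 1.158422 - $8,690.48 * 2.0763
Balance = $40,630.01

$40,630.01


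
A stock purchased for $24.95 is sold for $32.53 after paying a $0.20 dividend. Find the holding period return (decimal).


Formula: HPR = (P1 - P0 + D) / P0
Gain: $32.53 - $24.95 + $0.20 = $7.78
HPR = $7.78 / $24.95 = 0.3118

0.3118


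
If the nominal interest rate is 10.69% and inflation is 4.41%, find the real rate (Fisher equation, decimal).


Formula: (1 + r_real) = (1 + r_nom) / (1 + inflation)
Substituting: (1 + r_real) = 1.1069 / 1.0441
(1 + r_real) = 1.060147
r_real = 1.060147 - 1 = 0.060147

0.060147


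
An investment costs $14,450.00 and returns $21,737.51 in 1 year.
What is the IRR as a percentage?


Formula: IRR = C1/C0 - 1
Substituting: IRR = $21,737.51 / $14,450.00 - 1
Ratio: 1.504326 - 1 = 0.504326
IRR = 50.4326%

50.4326%


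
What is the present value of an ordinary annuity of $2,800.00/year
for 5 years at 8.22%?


Formula: PV = PMT * (1 - (1+r)^(-n)) / r
Discount factor: (1 + 0.0822)^(-5) = 0.673693
Bracket: 1 - 0.673693 = 0.326307
PV = $2,800.00 * 0.326307 / 0.0822 = $11,115.06

$11,115.06


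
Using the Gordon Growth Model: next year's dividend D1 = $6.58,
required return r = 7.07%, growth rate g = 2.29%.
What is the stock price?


Formula: P = D1 / (r - g)
Spread: r - g = 0.0707 - 0.0229 = 0.0478
Substituting: P = $6.58 / 0.0478
P = $137.66

$137.66


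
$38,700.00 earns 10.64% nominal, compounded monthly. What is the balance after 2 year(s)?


Formula: FV = P * (1 + r/m)^(m*t)
Period rate: r/m = 0.1064 / 12 = 0.008867
Total periods: m*t = 12 * 2 = 24
Growth factor: (1 + 0.008867)^24 = 1.235977
FV = $38,700.00 * 1.235977 = $47,832.33

$47,832.33


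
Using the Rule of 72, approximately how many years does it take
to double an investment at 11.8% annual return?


Formula: Years ≈ 72 / r
Substituting: Years ≈ 72 / 11.8
Years ≈ 6.1

6.1 years


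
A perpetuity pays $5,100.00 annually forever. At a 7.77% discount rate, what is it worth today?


Formula: PV = C / r
Substituting: PV = $5,100.00 / 0.0777
PV = $65,637.07

$65,637.07


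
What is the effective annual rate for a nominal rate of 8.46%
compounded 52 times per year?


Formula: EAR = (1 + r/m)^m - 1
Period rate: r/m = 0.0846 / 52 = 0.001627
Compounding: (1 + 0.001627)^52 = 1.088207
EAR = 1.088207 - 1 = 0.088207

0.088207


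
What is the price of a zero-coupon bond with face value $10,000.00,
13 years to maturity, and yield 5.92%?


Formula: Price = FV / (1 + r)^n
Substituting: Price = $10,000.00 / (1 + 0.0592)^13
Discount factor: (1.0592)^13 = 2.112096
Price = $10,000.00 / 2.112096 = $4,734.63

$4,734.63


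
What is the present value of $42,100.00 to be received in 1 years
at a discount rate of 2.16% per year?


Formula: PV = FV / (1 + r)^n
Substituting: PV = $42,100.00 / (1 + 0.0216)^1
Discount factor: (1.0216)^1 = 1.0216
PV = $42,100.00 / 1.0216 = $41,209.87

$41,209.87


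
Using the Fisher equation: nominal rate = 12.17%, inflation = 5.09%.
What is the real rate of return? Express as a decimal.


Formula: (1 + r_real) = (1 + r_nom) / (1 + inflation)
Substituting: (1 + r_real) = 1.1217 / 1.0509
(1 + r_real) = 1.067371
r_real = 1.067371 - 1 = 0.067371

0.067371


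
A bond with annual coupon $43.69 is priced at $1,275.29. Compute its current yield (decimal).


Formula: Current yield = annual coupon / price
Substituting: CY = $43.69 / $1,275.29
CY = 0.034259

0.034259


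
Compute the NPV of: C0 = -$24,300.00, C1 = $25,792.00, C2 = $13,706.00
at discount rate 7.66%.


Formula: NPV = C0 + C1/(1+r) + C2/(1+r)^2
Discount C1: $25,792.00 / (1 + 0.0766) = $23,956.90
Discount C2: $13,706.00 / (1 + 0.0766)^2 = $11,825.02
NPV = -$24,300.00 + $23,956.90 + $11,825.02 = $11,481.92

$11,481.92


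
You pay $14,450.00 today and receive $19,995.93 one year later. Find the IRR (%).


Formula: IRR = C1/C0 - 1
Substituting: IRR = $19,995.93 / $14,450.00 - 1
Ratio: 1.383801 - 1 = 0.383801
IRR = 38.3801%

38.3801%


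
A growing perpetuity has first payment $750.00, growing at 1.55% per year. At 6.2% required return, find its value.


Formula: PV = C / (r - g)
Spread: r - g = 0.062 - 0.0155 = 0.0465
Substituting: PV = $750.00 / 0.0465
PV = $16,129.03

$16,129.03


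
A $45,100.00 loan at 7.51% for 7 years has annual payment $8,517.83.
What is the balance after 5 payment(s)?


Formula: Balance = PV*(1+r)^k - PMT*((1+r)^k - 1)/r
Growth: (1 + 0.0751)^5 = 1.436297
Accumulated factor: ((1+r)^k - 1)/r = 5.80955
Balance = $45,100.00 * 1.436297 - $8,517.83 * 5.80955
Balance = $15,292.25

$15,292.25


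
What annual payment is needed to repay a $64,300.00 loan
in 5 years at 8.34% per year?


Formula: PMT = PV * r / (1 - (1+r)^(-n))
Denominator: 1 - (1 + 0.0834)^(-5) = 0.330029
Numerator: $64,300.00 * 0.0834 = 5362.62
PMT = 5362.62 / 0.330029 = $16,248.92

$16,248.92


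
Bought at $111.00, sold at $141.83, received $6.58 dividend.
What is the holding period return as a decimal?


Formula: HPR = (P1 - P0 + D) / P0
Gain: $141.83 - $111.00 + $6.58 = $37.41
HPR = $37.41 / $111.00 = 0.337

0.337


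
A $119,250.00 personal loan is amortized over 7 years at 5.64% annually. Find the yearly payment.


Formula: PMT = PV * r / (1 - (1+r)^(-n))
Denominator: 1 - (1 + 0.0564)^(-7) = 0.318915
Numerator: $119,250.00 * 0.0564 = 6725.7
PMT = 6725.7 / 0.318915 = $21,089.31

$21,089.31


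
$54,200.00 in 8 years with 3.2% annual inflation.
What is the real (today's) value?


Formula: Real value = nominal / (1 + inflation)^years
Price level: (1 + 0.032)^8 = 1.286582
Real value = $54,200.00 / 1.286582 = $42,127.11

$42,127.11


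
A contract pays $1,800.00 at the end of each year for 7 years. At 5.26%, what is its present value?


Formula: PV = PMT * (1 - (1+r)^(-n)) / r
Discount factor: (1 + 0.0526)^(-7) = 0.698484
Bracket: 1 - 0.698484 = 0.301516
PV = $1,800.00 * 0.301516 / 0.0526 = $10,318.04

$10,318.04


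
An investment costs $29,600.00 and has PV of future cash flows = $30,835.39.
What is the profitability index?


Formula: PI = PV(cash flows) / initial investment
Substituting: PI = $30,835.39 / $29,600.00
PI = 1.0417

1.0417


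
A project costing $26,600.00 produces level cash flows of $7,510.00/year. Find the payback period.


Formula: Payback = investment / annual cash flow
Substituting: Payback = $26,600.00 / $7,510.00
Payback = 3.5419 years

3.5419 years


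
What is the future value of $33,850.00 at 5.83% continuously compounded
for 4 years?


Formula: FV = P * e^(r*t)
Exponent: r*t = 0.0583 * 4 = 0.2332
e^(0.2332) = 1.262634
FV = $33,850.00 * 1.262634 = $42,740.16

$42,740.16


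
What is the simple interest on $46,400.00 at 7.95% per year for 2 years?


Formula: I = P * r * t
Substituting: I = $46,400.00 * 0.0795 * 2
Step: I = $46,400.00 * 0.159
I = $7,377.60

$7,377.60


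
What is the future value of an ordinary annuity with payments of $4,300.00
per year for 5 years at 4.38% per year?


Formula: FV = PMT * ((1+r)^n - 1) / r
Growth factor: (1 + 0.0438)^5 = 1.239043
Numerator: 1.239043 - 1 = 0.239043
FV = $4,300.00 * 0.239043 / 0.0438 = $23,467.72

$23,467.72


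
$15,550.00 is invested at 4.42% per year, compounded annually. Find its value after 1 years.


Formula: FV = P * (1 + r)^n
Substituting: FV = $15,550.00 * (1 + 0.0442)^1
Growth factor: (1.0442)^1 = 1.0442
FV = $15,550.00 * 1.0442 = $16,237.31

$16,237.31


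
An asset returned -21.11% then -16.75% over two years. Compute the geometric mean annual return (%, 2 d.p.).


Formula: Geometric mean = ((1+r1)*(1+r2))^(1/2) - 1
Product: (1 + -0.2111) * (1 + -0.1675) = 0.7889 * 0.8325 = 0.656759
Square root: 0.656759^0.5 = 0.810407
Geometric mean = 0.810407 - 1 = -0.189593
As percentage: -18.96%

-18.96%


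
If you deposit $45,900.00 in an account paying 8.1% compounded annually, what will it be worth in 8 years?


Formula: FV = P * (1 + r)^n
Substituting: FV = $45,900.00 * (1 + 0.081)^8
Growth factor: (1.081)^8 = 1.864685
FV = $45,900.00 * 1.864685 = $85,589.06

$85,589.06


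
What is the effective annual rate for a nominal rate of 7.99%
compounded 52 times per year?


Formula: EAR = (1 + r/m)^m - 1
Period rate: r/m = 0.0799 / 52 = 0.001537
Compounding: (1 + 0.001537)^52 = 1.083112
EAR = 1.083112 - 1 = 0.083112

0.083112


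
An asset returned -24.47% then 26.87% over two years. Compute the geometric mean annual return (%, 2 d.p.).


Formula: Geometric mean = ((1+r1)*(1+r2))^(1/2) - 1
Product: (1 + -0.2447) * (1 + 0.2687) = 0.7553 * 1.2687 = 0.958249
Square root: 0.958249^0.5 = 0.978902
Geometric mean = 0.978902 - 1 = -0.021098
As percentage: -2.11%

-2.11%


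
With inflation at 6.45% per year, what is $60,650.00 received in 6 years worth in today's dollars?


Formula: Real value = nominal / (1 + inflation)^years
Price level: (1 + 0.0645)^6 = 1.455037
Real value = $60,650.00 / 1.455037 = $41,682.79

$41,682.79


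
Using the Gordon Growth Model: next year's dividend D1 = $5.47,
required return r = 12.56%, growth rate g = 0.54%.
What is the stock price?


Formula: P = D1 / (r - g)
Spread: r - g = 0.1256 - 0.0054 = 0.1202
Substituting: P = $5.47 / 0.1202
P = $45.51

$45.51


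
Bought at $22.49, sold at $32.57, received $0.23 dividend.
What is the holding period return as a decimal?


Formula: HPR = (P1 - P0 + D) / P0
Gain: $32.57 - $22.49 + $0.23 = $10.31
HPR = $10.31 / $22.49 = 0.4584

0.4584


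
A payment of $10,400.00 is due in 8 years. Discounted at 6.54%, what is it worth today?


Formula: PV = FV / (1 + r)^n
Substituting: PV = $10,400.00 / (1 + 0.0654)^8
Discount factor: (1.0654)^8 = 1.659975
PV = $10,400.00 / 1.659975 = $6,265.15

$6,265.15


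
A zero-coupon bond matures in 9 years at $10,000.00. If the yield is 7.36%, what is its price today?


Formula: Price = FV / (1 + r)^n
Substituting: Price = $10,000.00 / (1 + 0.0736)^9
Discount factor: (1.0736)^9 = 1.894884
Price = $10,000.00 / 1.894884 = $5,277.37

$5,277.37


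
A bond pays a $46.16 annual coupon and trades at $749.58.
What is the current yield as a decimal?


Formula: Current yield = annual coupon / price
Substituting: CY = $46.16 / $749.58
CY = 0.061581

0.061581


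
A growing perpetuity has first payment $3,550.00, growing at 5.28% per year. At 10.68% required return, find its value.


Formula: PV = C / (r - g)
Spread: r - g = 0.1068 - 0.0528 = 0.054
Substituting: PV = $3,550.00 / 0.054
PV = $65,740.74

$65,740.74


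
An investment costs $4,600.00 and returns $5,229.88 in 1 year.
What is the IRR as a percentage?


Formula: IRR = C1/C0 - 1
Substituting: IRR = $5,229.88 / $4,600.00 - 1
Ratio: 1.13693 - 1 = 0.13693
IRR = 13.693%

13.693%


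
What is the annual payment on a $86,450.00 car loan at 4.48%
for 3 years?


Formula: PMT = PV * r / (1 - (1+r)^(-n))
Denominator: 1 - (1 + 0.0448)^(-3) = 0.1232
Numerator: $86,450.00 * 0.0448 = 3872.96
PMT = 3872.96 / 0.1232 = $31,436.35

$31,436.35


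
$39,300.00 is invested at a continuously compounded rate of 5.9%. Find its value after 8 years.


Formula: FV = P * e^(r*t)
Exponent: r*t = 0.059 * 8 = 0.472
e^(0.472) = 1.603197
FV = $39,300.00 * 1.603197 = $63,005.66

$63,005.66


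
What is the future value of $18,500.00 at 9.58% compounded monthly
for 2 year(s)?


Formula: FV = P * (1 + r/m)^(m*t)
Period rate: r/m = 0.0958 / 12 = 0.007983
Total periods: m*t = 12 * 2 = 24
Growth factor: (1 + 0.007983)^24 = 1.210265
FV = $18,500.00 * 1.210265 = $22,389.90

$22,389.90


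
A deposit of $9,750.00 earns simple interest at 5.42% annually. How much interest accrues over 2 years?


Formula: I = P * r * t
Substituting: I = $9,750.00 * 0.0542 * 2
Step: I = $9,750.00 * 0.1084
I = $1,056.90

$1,056.90


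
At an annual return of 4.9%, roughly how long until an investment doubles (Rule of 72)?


Formula: Years ≈ 72 / r
Substituting: Years ≈ 72 / 4.9
Years ≈ 14.7

14.7 years


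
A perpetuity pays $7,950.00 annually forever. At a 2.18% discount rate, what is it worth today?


Formula: PV = C / r
Substituting: PV = $7,950.00 / 0.0218
PV = $364,678.90

$364,678.90


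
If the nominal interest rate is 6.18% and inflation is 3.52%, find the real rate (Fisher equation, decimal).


Formula: (1 + r_real) = (1 + r_nom) / (1 + inflation)
Substituting: (1 + r_real) = 1.0618 / 1.0352
(1 + r_real) = 1.025696
r_real = 1.025696 - 1 = 0.025696

0.025696


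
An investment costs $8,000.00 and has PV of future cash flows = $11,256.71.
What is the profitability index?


Formula: PI = PV(cash flows) / initial investment
Substituting: PI = $11,256.71 / $8,000.00
PI = 1.4071

1.4071


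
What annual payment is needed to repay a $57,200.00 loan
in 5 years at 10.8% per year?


Formula: PMT = PV * r / (1 - (1+r)^(-n))
Denominator: 1 - (1 + 0.108)^(-5) = 0.401173
Numerator: $57,200.00 * 0.108 = 6177.6
PMT = 6177.6 / 0.401173 = $15,398.83

$15,398.83


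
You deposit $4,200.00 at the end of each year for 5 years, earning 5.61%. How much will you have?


Formula: FV = PMT * ((1+r)^n - 1) / r
Growth factor: (1 + 0.0561)^5 = 1.313788
Numerator: 1.313788 - 1 = 0.313788
FV = $4,200.00 * 0.313788 / 0.0561 = $23,492.13

$23,492.13


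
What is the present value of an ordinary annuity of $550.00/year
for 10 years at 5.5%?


Formula: PV = PMT * (1 - (1+r)^(-n)) / r
Discount factor: (1 + 0.055)^(-10) = 0.585431
Bracket: 1 - 0.585431 = 0.414569
PV = $550.00 * 0.414569 / 0.055 = $4,145.69

$4,145.69


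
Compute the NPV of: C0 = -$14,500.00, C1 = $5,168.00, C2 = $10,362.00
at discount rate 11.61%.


Formula: NPV = C0 + C1/(1+r) + C2/(1+r)^2
Discount C1: $5,168.00 / (1 + 0.1161) = $4,630.41
Discount C2: $10,362.00 / (1 + 0.1161)^2 = $8,318.35
NPV = -$14,500.00 + $4,630.41 + $8,318.35 = -$1,551.24

-$1,551.24


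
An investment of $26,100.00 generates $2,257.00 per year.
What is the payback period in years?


Formula: Payback = investment / annual cash flow
Substituting: Payback = $26,100.00 / $2,257.00
Payback = 11.564 years

11.564 years


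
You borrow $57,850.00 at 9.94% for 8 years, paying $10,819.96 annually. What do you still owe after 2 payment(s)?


Formula: Balance = PV*(1+r)^k - PMT*((1+r)^k - 1)/r
Growth: (1 + 0.0994)^2 = 1.20868
Accumulated factor: ((1+r)^k - 1)/r = 2.0994
Balance = $57,850.00 * 1.20868 - $10,819.96 * 2.0994
Balance = $47,206.73

$47,206.73


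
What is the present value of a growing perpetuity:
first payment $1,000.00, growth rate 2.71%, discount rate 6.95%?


Formula: PV = C / (r - g)
Spread: r - g = 0.0695 - 0.0271 = 0.0424
Substituting: PV = $1,000.00 / 0.0424
PV = $23,584.91

$23,584.91


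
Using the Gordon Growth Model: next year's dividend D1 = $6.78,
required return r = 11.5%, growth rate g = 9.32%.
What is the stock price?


Formula: P = D1 / (r - g)
Spread: r - g = 0.115 - 0.0932 = 0.0218
Substituting: P = $6.78 / 0.0218
P = $311.01

$311.01


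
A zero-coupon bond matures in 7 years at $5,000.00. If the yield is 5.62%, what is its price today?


Formula: Price = FV / (1 + r)^n
Substituting: Price = $5,000.00 / (1 + 0.0562)^7
Discount factor: (1.0562)^7 = 1.466301
Price = $5,000.00 / 1.466301 = $3,409.94

$3,409.94


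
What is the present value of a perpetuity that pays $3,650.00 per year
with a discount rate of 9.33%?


Formula: PV = C / r
Substituting: PV = $3,650.00 / 0.0933
PV = $39,121.11

$39,121.11


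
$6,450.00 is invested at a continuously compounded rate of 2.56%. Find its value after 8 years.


Formula: FV = P * e^(r*t)
Exponent: r*t = 0.0256 * 8 = 0.2048
e^(0.2048) = 1.22728
FV = $6,450.00 * 1.22728 = $7,915.95

$7,915.95
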